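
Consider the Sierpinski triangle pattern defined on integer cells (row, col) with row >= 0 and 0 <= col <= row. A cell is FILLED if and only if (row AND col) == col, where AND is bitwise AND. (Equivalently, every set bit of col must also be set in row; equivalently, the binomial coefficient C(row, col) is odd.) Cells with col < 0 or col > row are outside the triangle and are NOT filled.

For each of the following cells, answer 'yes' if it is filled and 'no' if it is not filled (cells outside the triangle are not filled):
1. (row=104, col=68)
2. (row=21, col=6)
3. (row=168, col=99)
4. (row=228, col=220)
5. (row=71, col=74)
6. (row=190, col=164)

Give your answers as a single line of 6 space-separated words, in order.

(104,68): row=0b1101000, col=0b1000100, row AND col = 0b1000000 = 64; 64 != 68 -> empty
(21,6): row=0b10101, col=0b110, row AND col = 0b100 = 4; 4 != 6 -> empty
(168,99): row=0b10101000, col=0b1100011, row AND col = 0b100000 = 32; 32 != 99 -> empty
(228,220): row=0b11100100, col=0b11011100, row AND col = 0b11000100 = 196; 196 != 220 -> empty
(71,74): col outside [0, 71] -> not filled
(190,164): row=0b10111110, col=0b10100100, row AND col = 0b10100100 = 164; 164 == 164 -> filled

Answer: no no no no no yes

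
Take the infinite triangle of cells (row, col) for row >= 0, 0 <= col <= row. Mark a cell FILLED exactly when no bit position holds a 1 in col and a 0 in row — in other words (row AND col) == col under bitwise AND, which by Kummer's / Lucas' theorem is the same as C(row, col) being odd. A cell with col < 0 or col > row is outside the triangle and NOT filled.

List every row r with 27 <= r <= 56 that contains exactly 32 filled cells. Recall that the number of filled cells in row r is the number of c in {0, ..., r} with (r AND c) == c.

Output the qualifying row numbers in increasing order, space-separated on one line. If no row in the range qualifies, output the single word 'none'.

Answer: 31 47 55

Derivation:
Row r has 2^popcount(r) filled cells, so we need popcount(r) = log2(32) = 5.
Scan r = 27..56 and keep those with exactly 5 one-bits:
r=27=11011 popcount=4 -> skip
r=28=11100 popcount=3 -> skip
r=29=11101 popcount=4 -> skip
r=30=11110 popcount=4 -> skip
r=31=11111 popcount=5 -> KEEP
r=32=100000 popcount=1 -> skip
r=33=100001 popcount=2 -> skip
r=34=100010 popcount=2 -> skip
r=35=100011 popcount=3 -> skip
r=36=100100 popcount=2 -> skip
r=37=100101 popcount=3 -> skip
r=38=100110 popcount=3 -> skip
r=39=100111 popcount=4 -> skip
r=40=101000 popcount=2 -> skip
r=41=101001 popcount=3 -> skip
r=42=101010 popcount=3 -> skip
r=43=101011 popcount=4 -> skip
r=44=101100 popcount=3 -> skip
r=45=101101 popcount=4 -> skip
r=46=101110 popcount=4 -> skip
r=47=101111 popcount=5 -> KEEP
r=48=110000 popcount=2 -> skip
r=49=110001 popcount=3 -> skip
r=50=110010 popcount=3 -> skip
r=51=110011 popcount=4 -> skip
r=52=110100 popcount=3 -> skip
r=53=110101 popcount=4 -> skip
r=54=110110 popcount=4 -> skip
r=55=110111 popcount=5 -> KEEP
r=56=111000 popcount=3 -> skip
Kept rows: 31 47 55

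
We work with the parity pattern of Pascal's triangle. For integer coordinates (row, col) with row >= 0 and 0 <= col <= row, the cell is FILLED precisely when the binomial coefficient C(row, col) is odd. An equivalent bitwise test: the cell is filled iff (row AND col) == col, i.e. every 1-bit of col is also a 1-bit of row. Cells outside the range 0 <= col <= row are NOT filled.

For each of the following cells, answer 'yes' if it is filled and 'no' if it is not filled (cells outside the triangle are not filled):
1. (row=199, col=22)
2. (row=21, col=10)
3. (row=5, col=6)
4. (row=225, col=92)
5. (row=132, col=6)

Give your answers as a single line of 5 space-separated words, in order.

(199,22): row=0b11000111, col=0b10110, row AND col = 0b110 = 6; 6 != 22 -> empty
(21,10): row=0b10101, col=0b1010, row AND col = 0b0 = 0; 0 != 10 -> empty
(5,6): col outside [0, 5] -> not filled
(225,92): row=0b11100001, col=0b1011100, row AND col = 0b1000000 = 64; 64 != 92 -> empty
(132,6): row=0b10000100, col=0b110, row AND col = 0b100 = 4; 4 != 6 -> empty

Answer: no no no no no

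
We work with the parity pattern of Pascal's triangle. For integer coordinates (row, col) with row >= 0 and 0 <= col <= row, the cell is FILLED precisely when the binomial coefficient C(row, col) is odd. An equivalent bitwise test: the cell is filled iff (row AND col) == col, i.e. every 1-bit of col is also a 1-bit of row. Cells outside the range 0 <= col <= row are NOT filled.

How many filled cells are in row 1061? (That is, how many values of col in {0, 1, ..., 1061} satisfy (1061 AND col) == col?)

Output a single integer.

1061 in binary = 10000100101
popcount(1061) = number of 1-bits in 10000100101 = 4
A col c satisfies (1061 AND c) == c iff every set bit of c is also set in 1061; each of the 4 set bits of 1061 can independently be on or off in c.
count = 2^4 = 16

Answer: 16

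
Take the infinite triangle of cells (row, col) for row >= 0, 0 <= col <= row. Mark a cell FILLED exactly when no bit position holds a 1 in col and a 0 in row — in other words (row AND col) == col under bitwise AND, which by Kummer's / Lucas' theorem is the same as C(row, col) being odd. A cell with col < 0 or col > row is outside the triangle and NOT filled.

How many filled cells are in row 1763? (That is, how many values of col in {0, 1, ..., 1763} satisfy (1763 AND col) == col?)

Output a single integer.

1763 in binary = 11011100011
popcount(1763) = number of 1-bits in 11011100011 = 7
A col c satisfies (1763 AND c) == c iff every set bit of c is also set in 1763; each of the 7 set bits of 1763 can independently be on or off in c.
count = 2^7 = 128

Answer: 128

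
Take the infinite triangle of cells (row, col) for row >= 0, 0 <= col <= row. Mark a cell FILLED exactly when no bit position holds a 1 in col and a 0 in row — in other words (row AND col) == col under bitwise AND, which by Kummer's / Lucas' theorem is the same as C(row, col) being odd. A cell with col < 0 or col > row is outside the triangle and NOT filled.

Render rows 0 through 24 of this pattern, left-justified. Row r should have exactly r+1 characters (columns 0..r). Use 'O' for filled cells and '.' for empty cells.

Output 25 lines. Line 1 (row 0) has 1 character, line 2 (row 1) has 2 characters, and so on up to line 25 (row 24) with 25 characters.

r0=0: O
r1=1: OO
r2=10: O.O
r3=11: OOOO
r4=100: O...O
r5=101: OO..OO
r6=110: O.O.O.O
r7=111: OOOOOOOO
r8=1000: O.......O
r9=1001: OO......OO
r10=1010: O.O.....O.O
r11=1011: OOOO....OOOO
r12=1100: O...O...O...O
r13=1101: OO..OO..OO..OO
r14=1110: O.O.O.O.O.O.O.O
r15=1111: OOOOOOOOOOOOOOOO
r16=10000: O...............O
r17=10001: OO..............OO
r18=10010: O.O.............O.O
r19=10011: OOOO............OOOO
r20=10100: O...O...........O...O
r21=10101: OO..OO..........OO..OO
r22=10110: O.O.O.O.........O.O.O.O
r23=10111: OOOOOOOO........OOOOOOOO
r24=11000: O.......O.......O.......O

Answer: O
OO
O.O
OOOO
O...O
OO..OO
O.O.O.O
OOOOOOOO
O.......O
OO......OO
O.O.....O.O
OOOO....OOOO
O...O...O...O
OO..OO..OO..OO
O.O.O.O.O.O.O.O
OOOOOOOOOOOOOOOO
O...............O
OO..............OO
O.O.............O.O
OOOO............OOOO
O...O...........O...O
OO..OO..........OO..OO
O.O.O.O.........O.O.O.O
OOOOOOOO........OOOOOOOO
O.......O.......O.......O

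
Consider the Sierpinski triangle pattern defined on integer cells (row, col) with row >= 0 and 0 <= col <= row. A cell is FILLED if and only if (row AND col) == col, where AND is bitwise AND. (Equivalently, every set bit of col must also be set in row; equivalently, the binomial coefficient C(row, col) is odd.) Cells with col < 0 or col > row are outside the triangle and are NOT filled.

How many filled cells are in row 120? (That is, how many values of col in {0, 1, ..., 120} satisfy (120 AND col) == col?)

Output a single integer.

120 in binary = 1111000
popcount(120) = number of 1-bits in 1111000 = 4
A col c satisfies (120 AND c) == c iff every set bit of c is also set in 120; each of the 4 set bits of 120 can independently be on or off in c.
count = 2^4 = 16

Answer: 16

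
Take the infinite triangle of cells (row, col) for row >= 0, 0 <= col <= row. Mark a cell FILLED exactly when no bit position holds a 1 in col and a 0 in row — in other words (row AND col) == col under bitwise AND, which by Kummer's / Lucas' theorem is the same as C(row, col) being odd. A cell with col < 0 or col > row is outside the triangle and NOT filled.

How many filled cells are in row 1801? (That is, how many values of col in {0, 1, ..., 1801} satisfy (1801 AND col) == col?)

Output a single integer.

1801 in binary = 11100001001
popcount(1801) = number of 1-bits in 11100001001 = 5
A col c satisfies (1801 AND c) == c iff every set bit of c is also set in 1801; each of the 5 set bits of 1801 can independently be on or off in c.
count = 2^5 = 32

Answer: 32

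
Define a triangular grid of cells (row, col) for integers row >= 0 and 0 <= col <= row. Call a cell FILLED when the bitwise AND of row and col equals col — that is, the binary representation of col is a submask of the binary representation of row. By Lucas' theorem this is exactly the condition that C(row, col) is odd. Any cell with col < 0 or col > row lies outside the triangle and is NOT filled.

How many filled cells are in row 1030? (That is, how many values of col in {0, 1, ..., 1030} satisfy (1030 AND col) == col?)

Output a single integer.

Answer: 8

Derivation:
1030 in binary = 10000000110
popcount(1030) = number of 1-bits in 10000000110 = 3
A col c satisfies (1030 AND c) == c iff every set bit of c is also set in 1030; each of the 3 set bits of 1030 can independently be on or off in c.
count = 2^3 = 8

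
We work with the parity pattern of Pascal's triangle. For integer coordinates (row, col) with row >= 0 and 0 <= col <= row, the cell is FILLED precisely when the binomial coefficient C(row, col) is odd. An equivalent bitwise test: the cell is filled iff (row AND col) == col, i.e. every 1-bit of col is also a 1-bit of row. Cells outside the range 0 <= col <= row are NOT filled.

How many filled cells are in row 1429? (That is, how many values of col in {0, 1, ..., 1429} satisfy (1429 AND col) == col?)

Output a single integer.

1429 in binary = 10110010101
popcount(1429) = number of 1-bits in 10110010101 = 6
A col c satisfies (1429 AND c) == c iff every set bit of c is also set in 1429; each of the 6 set bits of 1429 can independently be on or off in c.
count = 2^6 = 64

Answer: 64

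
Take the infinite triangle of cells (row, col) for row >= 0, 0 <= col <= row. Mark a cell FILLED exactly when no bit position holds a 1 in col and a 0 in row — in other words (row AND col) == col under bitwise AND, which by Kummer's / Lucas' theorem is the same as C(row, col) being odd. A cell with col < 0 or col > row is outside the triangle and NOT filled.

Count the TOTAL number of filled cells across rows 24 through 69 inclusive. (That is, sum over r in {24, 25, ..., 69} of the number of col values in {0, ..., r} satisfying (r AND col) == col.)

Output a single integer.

Answer: 624

Derivation:
r24=11000 pc2: +4 =4
r25=11001 pc3: +8 =12
r26=11010 pc3: +8 =20
r27=11011 pc4: +16 =36
r28=11100 pc3: +8 =44
r29=11101 pc4: +16 =60
r30=11110 pc4: +16 =76
r31=11111 pc5: +32 =108
r32=100000 pc1: +2 =110
r33=100001 pc2: +4 =114
r34=100010 pc2: +4 =118
r35=100011 pc3: +8 =126
r36=100100 pc2: +4 =130
r37=100101 pc3: +8 =138
r38=100110 pc3: +8 =146
r39=100111 pc4: +16 =162
r40=101000 pc2: +4 =166
r41=101001 pc3: +8 =174
r42=101010 pc3: +8 =182
r43=101011 pc4: +16 =198
r44=101100 pc3: +8 =206
r45=101101 pc4: +16 =222
r46=101110 pc4: +16 =238
r47=101111 pc5: +32 =270
r48=110000 pc2: +4 =274
r49=110001 pc3: +8 =282
r50=110010 pc3: +8 =290
r51=110011 pc4: +16 =306
r52=110100 pc3: +8 =314
r53=110101 pc4: +16 =330
r54=110110 pc4: +16 =346
r55=110111 pc5: +32 =378
r56=111000 pc3: +8 =386
r57=111001 pc4: +16 =402
r58=111010 pc4: +16 =418
r59=111011 pc5: +32 =450
r60=111100 pc4: +16 =466
r61=111101 pc5: +32 =498
r62=111110 pc5: +32 =530
r63=111111 pc6: +64 =594
r64=1000000 pc1: +2 =596
r65=1000001 pc2: +4 =600
r66=1000010 pc2: +4 =604
r67=1000011 pc3: +8 =612
r68=1000100 pc2: +4 =616
r69=1000101 pc3: +8 =624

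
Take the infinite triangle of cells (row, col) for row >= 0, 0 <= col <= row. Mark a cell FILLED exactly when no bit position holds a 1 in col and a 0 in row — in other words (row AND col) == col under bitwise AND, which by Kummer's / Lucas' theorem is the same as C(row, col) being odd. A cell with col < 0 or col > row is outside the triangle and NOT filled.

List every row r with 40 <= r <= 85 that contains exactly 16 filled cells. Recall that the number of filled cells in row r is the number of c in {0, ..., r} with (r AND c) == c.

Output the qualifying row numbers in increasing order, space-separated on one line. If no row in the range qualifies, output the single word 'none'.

Row r has 2^popcount(r) filled cells, so we need popcount(r) = log2(16) = 4.
Scan r = 40..85 and keep those with exactly 4 one-bits:
r=40=101000 popcount=2 -> skip
r=41=101001 popcount=3 -> skip
r=42=101010 popcount=3 -> skip
r=43=101011 popcount=4 -> KEEP
r=44=101100 popcount=3 -> skip
r=45=101101 popcount=4 -> KEEP
r=46=101110 popcount=4 -> KEEP
r=47=101111 popcount=5 -> skip
r=48=110000 popcount=2 -> skip
r=49=110001 popcount=3 -> skip
r=50=110010 popcount=3 -> skip
r=51=110011 popcount=4 -> KEEP
r=52=110100 popcount=3 -> skip
r=53=110101 popcount=4 -> KEEP
r=54=110110 popcount=4 -> KEEP
r=55=110111 popcount=5 -> skip
r=56=111000 popcount=3 -> skip
r=57=111001 popcount=4 -> KEEP
r=58=111010 popcount=4 -> KEEP
r=59=111011 popcount=5 -> skip
r=60=111100 popcount=4 -> KEEP
r=61=111101 popcount=5 -> skip
r=62=111110 popcount=5 -> skip
r=63=111111 popcount=6 -> skip
r=64=1000000 popcount=1 -> skip
r=65=1000001 popcount=2 -> skip
r=66=1000010 popcount=2 -> skip
r=67=1000011 popcount=3 -> skip
r=68=1000100 popcount=2 -> skip
r=69=1000101 popcount=3 -> skip
r=70=1000110 popcount=3 -> skip
r=71=1000111 popcount=4 -> KEEP
r=72=1001000 popcount=2 -> skip
r=73=1001001 popcount=3 -> skip
r=74=1001010 popcount=3 -> skip
r=75=1001011 popcount=4 -> KEEP
r=76=1001100 popcount=3 -> skip
r=77=1001101 popcount=4 -> KEEP
r=78=1001110 popcount=4 -> KEEP
r=79=1001111 popcount=5 -> skip
r=80=1010000 popcount=2 -> skip
r=81=1010001 popcount=3 -> skip
r=82=1010010 popcount=3 -> skip
r=83=1010011 popcount=4 -> KEEP
r=84=1010100 popcount=3 -> skip
r=85=1010101 popcount=4 -> KEEP
Kept rows: 43 45 46 51 53 54 57 58 60 71 75 77 78 83 85

Answer: 43 45 46 51 53 54 57 58 60 71 75 77 78 83 85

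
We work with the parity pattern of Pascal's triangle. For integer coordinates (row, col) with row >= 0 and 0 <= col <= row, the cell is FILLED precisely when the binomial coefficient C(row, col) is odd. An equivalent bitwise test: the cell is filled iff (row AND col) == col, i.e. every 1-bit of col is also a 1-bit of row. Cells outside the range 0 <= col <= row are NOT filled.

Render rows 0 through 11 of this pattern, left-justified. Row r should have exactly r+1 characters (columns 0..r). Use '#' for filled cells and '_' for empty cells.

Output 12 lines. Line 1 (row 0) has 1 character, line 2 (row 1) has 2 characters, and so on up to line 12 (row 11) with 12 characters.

r0=0: #
r1=1: ##
r2=10: #_#
r3=11: ####
r4=100: #___#
r5=101: ##__##
r6=110: #_#_#_#
r7=111: ########
r8=1000: #_______#
r9=1001: ##______##
r10=1010: #_#_____#_#
r11=1011: ####____####

Answer: #
##
#_#
####
#___#
##__##
#_#_#_#
########
#_______#
##______##
#_#_____#_#
####____####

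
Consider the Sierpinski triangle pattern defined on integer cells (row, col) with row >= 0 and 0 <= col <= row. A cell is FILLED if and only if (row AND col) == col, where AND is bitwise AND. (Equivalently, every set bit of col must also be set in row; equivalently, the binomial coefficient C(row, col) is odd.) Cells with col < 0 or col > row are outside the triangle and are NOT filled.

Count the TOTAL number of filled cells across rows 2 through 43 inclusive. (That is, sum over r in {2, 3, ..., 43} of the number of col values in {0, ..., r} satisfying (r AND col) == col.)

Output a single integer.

Answer: 330

Derivation:
r2=10 pc1: +2 =2
r3=11 pc2: +4 =6
r4=100 pc1: +2 =8
r5=101 pc2: +4 =12
r6=110 pc2: +4 =16
r7=111 pc3: +8 =24
r8=1000 pc1: +2 =26
r9=1001 pc2: +4 =30
r10=1010 pc2: +4 =34
r11=1011 pc3: +8 =42
r12=1100 pc2: +4 =46
r13=1101 pc3: +8 =54
r14=1110 pc3: +8 =62
r15=1111 pc4: +16 =78
r16=10000 pc1: +2 =80
r17=10001 pc2: +4 =84
r18=10010 pc2: +4 =88
r19=10011 pc3: +8 =96
r20=10100 pc2: +4 =100
r21=10101 pc3: +8 =108
r22=10110 pc3: +8 =116
r23=10111 pc4: +16 =132
r24=11000 pc2: +4 =136
r25=11001 pc3: +8 =144
r26=11010 pc3: +8 =152
r27=11011 pc4: +16 =168
r28=11100 pc3: +8 =176
r29=11101 pc4: +16 =192
r30=11110 pc4: +16 =208
r31=11111 pc5: +32 =240
r32=100000 pc1: +2 =242
r33=100001 pc2: +4 =246
r34=100010 pc2: +4 =250
r35=100011 pc3: +8 =258
r36=100100 pc2: +4 =262
r37=100101 pc3: +8 =270
r38=100110 pc3: +8 =278
r39=100111 pc4: +16 =294
r40=101000 pc2: +4 =298
r41=101001 pc3: +8 =306
r42=101010 pc3: +8 =314
r43=101011 pc4: +16 =330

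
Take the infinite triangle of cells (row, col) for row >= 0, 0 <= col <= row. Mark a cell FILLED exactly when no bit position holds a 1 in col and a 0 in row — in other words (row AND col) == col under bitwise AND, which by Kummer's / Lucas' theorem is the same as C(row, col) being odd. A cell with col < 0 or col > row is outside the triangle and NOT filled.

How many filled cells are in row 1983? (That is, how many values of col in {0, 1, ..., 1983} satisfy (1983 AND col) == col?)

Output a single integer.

1983 in binary = 11110111111
popcount(1983) = number of 1-bits in 11110111111 = 10
A col c satisfies (1983 AND c) == c iff every set bit of c is also set in 1983; each of the 10 set bits of 1983 can independently be on or off in c.
count = 2^10 = 1024

Answer: 1024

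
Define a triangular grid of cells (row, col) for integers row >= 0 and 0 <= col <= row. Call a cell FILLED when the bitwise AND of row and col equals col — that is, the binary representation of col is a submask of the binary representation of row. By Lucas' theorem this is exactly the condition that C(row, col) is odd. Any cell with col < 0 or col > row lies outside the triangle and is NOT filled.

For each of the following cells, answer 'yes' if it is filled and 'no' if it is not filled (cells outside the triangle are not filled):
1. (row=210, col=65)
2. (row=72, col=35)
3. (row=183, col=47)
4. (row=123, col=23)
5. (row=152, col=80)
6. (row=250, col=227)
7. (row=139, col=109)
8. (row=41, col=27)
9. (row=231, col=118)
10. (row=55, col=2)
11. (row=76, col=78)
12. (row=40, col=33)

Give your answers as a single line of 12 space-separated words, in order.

(210,65): row=0b11010010, col=0b1000001, row AND col = 0b1000000 = 64; 64 != 65 -> empty
(72,35): row=0b1001000, col=0b100011, row AND col = 0b0 = 0; 0 != 35 -> empty
(183,47): row=0b10110111, col=0b101111, row AND col = 0b100111 = 39; 39 != 47 -> empty
(123,23): row=0b1111011, col=0b10111, row AND col = 0b10011 = 19; 19 != 23 -> empty
(152,80): row=0b10011000, col=0b1010000, row AND col = 0b10000 = 16; 16 != 80 -> empty
(250,227): row=0b11111010, col=0b11100011, row AND col = 0b11100010 = 226; 226 != 227 -> empty
(139,109): row=0b10001011, col=0b1101101, row AND col = 0b1001 = 9; 9 != 109 -> empty
(41,27): row=0b101001, col=0b11011, row AND col = 0b1001 = 9; 9 != 27 -> empty
(231,118): row=0b11100111, col=0b1110110, row AND col = 0b1100110 = 102; 102 != 118 -> empty
(55,2): row=0b110111, col=0b10, row AND col = 0b10 = 2; 2 == 2 -> filled
(76,78): col outside [0, 76] -> not filled
(40,33): row=0b101000, col=0b100001, row AND col = 0b100000 = 32; 32 != 33 -> empty

Answer: no no no no no no no no no yes no no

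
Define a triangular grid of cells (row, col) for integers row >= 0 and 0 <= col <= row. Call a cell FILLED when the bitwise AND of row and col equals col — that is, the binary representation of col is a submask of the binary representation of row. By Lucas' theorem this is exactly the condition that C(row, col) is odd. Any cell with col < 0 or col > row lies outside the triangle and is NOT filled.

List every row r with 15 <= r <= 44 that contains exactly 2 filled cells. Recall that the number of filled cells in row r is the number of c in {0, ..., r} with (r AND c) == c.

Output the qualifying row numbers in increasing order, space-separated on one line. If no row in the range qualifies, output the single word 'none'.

Answer: 16 32

Derivation:
Row r has 2^popcount(r) filled cells, so we need popcount(r) = log2(2) = 1.
Scan r = 15..44 and keep those with exactly 1 one-bits:
r=15=1111 popcount=4 -> skip
r=16=10000 popcount=1 -> KEEP
r=17=10001 popcount=2 -> skip
r=18=10010 popcount=2 -> skip
r=19=10011 popcount=3 -> skip
r=20=10100 popcount=2 -> skip
r=21=10101 popcount=3 -> skip
r=22=10110 popcount=3 -> skip
r=23=10111 popcount=4 -> skip
r=24=11000 popcount=2 -> skip
r=25=11001 popcount=3 -> skip
r=26=11010 popcount=3 -> skip
r=27=11011 popcount=4 -> skip
r=28=11100 popcount=3 -> skip
r=29=11101 popcount=4 -> skip
r=30=11110 popcount=4 -> skip
r=31=11111 popcount=5 -> skip
r=32=100000 popcount=1 -> KEEP
r=33=100001 popcount=2 -> skip
r=34=100010 popcount=2 -> skip
r=35=100011 popcount=3 -> skip
r=36=100100 popcount=2 -> skip
r=37=100101 popcount=3 -> skip
r=38=100110 popcount=3 -> skip
r=39=100111 popcount=4 -> skip
r=40=101000 popcount=2 -> skip
r=41=101001 popcount=3 -> skip
r=42=101010 popcount=3 -> skip
r=43=101011 popcount=4 -> skip
r=44=101100 popcount=3 -> skip
Kept rows: 16 32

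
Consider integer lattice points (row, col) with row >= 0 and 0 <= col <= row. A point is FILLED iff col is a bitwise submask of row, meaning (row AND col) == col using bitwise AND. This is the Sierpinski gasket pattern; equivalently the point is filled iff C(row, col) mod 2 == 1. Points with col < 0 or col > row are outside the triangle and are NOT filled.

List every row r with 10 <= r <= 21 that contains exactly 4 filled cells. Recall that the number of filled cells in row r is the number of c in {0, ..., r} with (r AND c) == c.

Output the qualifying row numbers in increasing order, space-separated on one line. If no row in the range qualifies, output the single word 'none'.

Answer: 10 12 17 18 20

Derivation:
Row r has 2^popcount(r) filled cells, so we need popcount(r) = log2(4) = 2.
Scan r = 10..21 and keep those with exactly 2 one-bits:
r=10=1010 popcount=2 -> KEEP
r=11=1011 popcount=3 -> skip
r=12=1100 popcount=2 -> KEEP
r=13=1101 popcount=3 -> skip
r=14=1110 popcount=3 -> skip
r=15=1111 popcount=4 -> skip
r=16=10000 popcount=1 -> skip
r=17=10001 popcount=2 -> KEEP
r=18=10010 popcount=2 -> KEEP
r=19=10011 popcount=3 -> skip
r=20=10100 popcount=2 -> KEEP
r=21=10101 popcount=3 -> skip
Kept rows: 10 12 17 18 20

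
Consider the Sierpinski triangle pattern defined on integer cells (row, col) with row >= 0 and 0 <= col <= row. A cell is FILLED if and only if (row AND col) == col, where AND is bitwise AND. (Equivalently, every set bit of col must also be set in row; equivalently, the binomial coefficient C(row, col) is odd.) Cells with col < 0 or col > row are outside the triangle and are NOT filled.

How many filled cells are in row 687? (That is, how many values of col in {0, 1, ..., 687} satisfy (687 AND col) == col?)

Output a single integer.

Answer: 128

Derivation:
687 in binary = 1010101111
popcount(687) = number of 1-bits in 1010101111 = 7
A col c satisfies (687 AND c) == c iff every set bit of c is also set in 687; each of the 7 set bits of 687 can independently be on or off in c.
count = 2^7 = 128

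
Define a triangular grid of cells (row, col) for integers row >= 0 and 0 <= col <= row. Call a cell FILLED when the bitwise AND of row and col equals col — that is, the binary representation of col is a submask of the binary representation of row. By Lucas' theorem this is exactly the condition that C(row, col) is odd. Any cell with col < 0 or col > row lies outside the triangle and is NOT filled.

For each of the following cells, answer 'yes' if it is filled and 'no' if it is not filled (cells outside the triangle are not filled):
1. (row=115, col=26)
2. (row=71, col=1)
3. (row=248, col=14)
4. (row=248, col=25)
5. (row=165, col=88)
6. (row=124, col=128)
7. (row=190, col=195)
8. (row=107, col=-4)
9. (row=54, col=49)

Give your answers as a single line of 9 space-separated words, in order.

(115,26): row=0b1110011, col=0b11010, row AND col = 0b10010 = 18; 18 != 26 -> empty
(71,1): row=0b1000111, col=0b1, row AND col = 0b1 = 1; 1 == 1 -> filled
(248,14): row=0b11111000, col=0b1110, row AND col = 0b1000 = 8; 8 != 14 -> empty
(248,25): row=0b11111000, col=0b11001, row AND col = 0b11000 = 24; 24 != 25 -> empty
(165,88): row=0b10100101, col=0b1011000, row AND col = 0b0 = 0; 0 != 88 -> empty
(124,128): col outside [0, 124] -> not filled
(190,195): col outside [0, 190] -> not filled
(107,-4): col outside [0, 107] -> not filled
(54,49): row=0b110110, col=0b110001, row AND col = 0b110000 = 48; 48 != 49 -> empty

Answer: no yes no no no no no no no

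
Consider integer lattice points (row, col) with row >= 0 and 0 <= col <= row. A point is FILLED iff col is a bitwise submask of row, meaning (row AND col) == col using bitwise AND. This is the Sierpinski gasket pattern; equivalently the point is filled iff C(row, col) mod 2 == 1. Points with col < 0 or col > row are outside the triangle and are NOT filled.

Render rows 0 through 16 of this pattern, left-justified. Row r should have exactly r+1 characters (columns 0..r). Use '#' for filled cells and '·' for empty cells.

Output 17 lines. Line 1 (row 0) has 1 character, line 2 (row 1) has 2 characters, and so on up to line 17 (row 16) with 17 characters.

r0=0: #
r1=1: ##
r2=10: #·#
r3=11: ####
r4=100: #···#
r5=101: ##··##
r6=110: #·#·#·#
r7=111: ########
r8=1000: #·······#
r9=1001: ##······##
r10=1010: #·#·····#·#
r11=1011: ####····####
r12=1100: #···#···#···#
r13=1101: ##··##··##··##
r14=1110: #·#·#·#·#·#·#·#
r15=1111: ################
r16=10000: #···············#

Answer: #
##
#·#
####
#···#
##··##
#·#·#·#
########
#·······#
##······##
#·#·····#·#
####····####
#···#···#···#
##··##··##··##
#·#·#·#·#·#·#·#
################
#···············#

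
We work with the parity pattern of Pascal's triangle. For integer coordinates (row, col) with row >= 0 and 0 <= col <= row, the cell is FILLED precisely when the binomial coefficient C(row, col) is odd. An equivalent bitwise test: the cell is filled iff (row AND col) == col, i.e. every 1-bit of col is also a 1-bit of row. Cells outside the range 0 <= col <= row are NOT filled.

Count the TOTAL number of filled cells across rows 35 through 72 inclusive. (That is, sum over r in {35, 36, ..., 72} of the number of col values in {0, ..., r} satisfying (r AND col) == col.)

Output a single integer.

r35=100011 pc3: +8 =8
r36=100100 pc2: +4 =12
r37=100101 pc3: +8 =20
r38=100110 pc3: +8 =28
r39=100111 pc4: +16 =44
r40=101000 pc2: +4 =48
r41=101001 pc3: +8 =56
r42=101010 pc3: +8 =64
r43=101011 pc4: +16 =80
r44=101100 pc3: +8 =88
r45=101101 pc4: +16 =104
r46=101110 pc4: +16 =120
r47=101111 pc5: +32 =152
r48=110000 pc2: +4 =156
r49=110001 pc3: +8 =164
r50=110010 pc3: +8 =172
r51=110011 pc4: +16 =188
r52=110100 pc3: +8 =196
r53=110101 pc4: +16 =212
r54=110110 pc4: +16 =228
r55=110111 pc5: +32 =260
r56=111000 pc3: +8 =268
r57=111001 pc4: +16 =284
r58=111010 pc4: +16 =300
r59=111011 pc5: +32 =332
r60=111100 pc4: +16 =348
r61=111101 pc5: +32 =380
r62=111110 pc5: +32 =412
r63=111111 pc6: +64 =476
r64=1000000 pc1: +2 =478
r65=1000001 pc2: +4 =482
r66=1000010 pc2: +4 =486
r67=1000011 pc3: +8 =494
r68=1000100 pc2: +4 =498
r69=1000101 pc3: +8 =506
r70=1000110 pc3: +8 =514
r71=1000111 pc4: +16 =530
r72=1001000 pc2: +4 =534

Answer: 534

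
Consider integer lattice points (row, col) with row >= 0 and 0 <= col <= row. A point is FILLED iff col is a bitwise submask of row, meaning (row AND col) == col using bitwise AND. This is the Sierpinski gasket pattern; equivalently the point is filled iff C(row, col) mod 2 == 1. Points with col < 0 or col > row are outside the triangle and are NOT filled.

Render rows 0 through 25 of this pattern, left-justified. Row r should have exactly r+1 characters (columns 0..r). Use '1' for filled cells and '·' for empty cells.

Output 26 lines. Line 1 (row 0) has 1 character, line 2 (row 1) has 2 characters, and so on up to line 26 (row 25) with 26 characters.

Answer: 1
11
1·1
1111
1···1
11··11
1·1·1·1
11111111
1·······1
11······11
1·1·····1·1
1111····1111
1···1···1···1
11··11··11··11
1·1·1·1·1·1·1·1
1111111111111111
1···············1
11··············11
1·1·············1·1
1111············1111
1···1···········1···1
11··11··········11··11
1·1·1·1·········1·1·1·1
11111111········11111111
1·······1·······1·······1
11······11······11······11

Derivation:
r0=0: 1
r1=1: 11
r2=10: 1·1
r3=11: 1111
r4=100: 1···1
r5=101: 11··11
r6=110: 1·1·1·1
r7=111: 11111111
r8=1000: 1·······1
r9=1001: 11······11
r10=1010: 1·1·····1·1
r11=1011: 1111····1111
r12=1100: 1···1···1···1
r13=1101: 11··11··11··11
r14=1110: 1·1·1·1·1·1·1·1
r15=1111: 1111111111111111
r16=10000: 1···············1
r17=10001: 11··············11
r18=10010: 1·1·············1·1
r19=10011: 1111············1111
r20=10100: 1···1···········1···1
r21=10101: 11··11··········11··11
r22=10110: 1·1·1·1·········1·1·1·1
r23=10111: 11111111········11111111
r24=11000: 1·······1·······1·······1
r25=11001: 11······11······11······11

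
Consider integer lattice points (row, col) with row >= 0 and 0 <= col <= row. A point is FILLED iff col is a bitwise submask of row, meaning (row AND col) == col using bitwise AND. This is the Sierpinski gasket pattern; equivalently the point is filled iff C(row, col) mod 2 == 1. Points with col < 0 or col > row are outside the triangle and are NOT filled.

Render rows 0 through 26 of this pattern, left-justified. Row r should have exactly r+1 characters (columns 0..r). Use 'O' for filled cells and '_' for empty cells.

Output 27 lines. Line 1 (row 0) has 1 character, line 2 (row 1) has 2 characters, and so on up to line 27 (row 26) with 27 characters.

Answer: O
OO
O_O
OOOO
O___O
OO__OO
O_O_O_O
OOOOOOOO
O_______O
OO______OO
O_O_____O_O
OOOO____OOOO
O___O___O___O
OO__OO__OO__OO
O_O_O_O_O_O_O_O
OOOOOOOOOOOOOOOO
O_______________O
OO______________OO
O_O_____________O_O
OOOO____________OOOO
O___O___________O___O
OO__OO__________OO__OO
O_O_O_O_________O_O_O_O
OOOOOOOO________OOOOOOOO
O_______O_______O_______O
OO______OO______OO______OO
O_O_____O_O_____O_O_____O_O

Derivation:
r0=0: O
r1=1: OO
r2=10: O_O
r3=11: OOOO
r4=100: O___O
r5=101: OO__OO
r6=110: O_O_O_O
r7=111: OOOOOOOO
r8=1000: O_______O
r9=1001: OO______OO
r10=1010: O_O_____O_O
r11=1011: OOOO____OOOO
r12=1100: O___O___O___O
r13=1101: OO__OO__OO__OO
r14=1110: O_O_O_O_O_O_O_O
r15=1111: OOOOOOOOOOOOOOOO
r16=10000: O_______________O
r17=10001: OO______________OO
r18=10010: O_O_____________O_O
r19=10011: OOOO____________OOOO
r20=10100: O___O___________O___O
r21=10101: OO__OO__________OO__OO
r22=10110: O_O_O_O_________O_O_O_O
r23=10111: OOOOOOOO________OOOOOOOO
r24=11000: O_______O_______O_______O
r25=11001: OO______OO______OO______OO
r26=11010: O_O_____O_O_____O_O_____O_O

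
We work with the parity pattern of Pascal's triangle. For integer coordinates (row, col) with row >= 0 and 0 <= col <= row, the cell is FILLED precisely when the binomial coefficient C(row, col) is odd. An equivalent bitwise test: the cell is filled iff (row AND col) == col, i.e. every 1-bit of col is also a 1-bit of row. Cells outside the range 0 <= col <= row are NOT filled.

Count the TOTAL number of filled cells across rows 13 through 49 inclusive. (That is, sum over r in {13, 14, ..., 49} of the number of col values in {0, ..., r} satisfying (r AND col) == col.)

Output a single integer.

Answer: 368

Derivation:
r13=1101 pc3: +8 =8
r14=1110 pc3: +8 =16
r15=1111 pc4: +16 =32
r16=10000 pc1: +2 =34
r17=10001 pc2: +4 =38
r18=10010 pc2: +4 =42
r19=10011 pc3: +8 =50
r20=10100 pc2: +4 =54
r21=10101 pc3: +8 =62
r22=10110 pc3: +8 =70
r23=10111 pc4: +16 =86
r24=11000 pc2: +4 =90
r25=11001 pc3: +8 =98
r26=11010 pc3: +8 =106
r27=11011 pc4: +16 =122
r28=11100 pc3: +8 =130
r29=11101 pc4: +16 =146
r30=11110 pc4: +16 =162
r31=11111 pc5: +32 =194
r32=100000 pc1: +2 =196
r33=100001 pc2: +4 =200
r34=100010 pc2: +4 =204
r35=100011 pc3: +8 =212
r36=100100 pc2: +4 =216
r37=100101 pc3: +8 =224
r38=100110 pc3: +8 =232
r39=100111 pc4: +16 =248
r40=101000 pc2: +4 =252
r41=101001 pc3: +8 =260
r42=101010 pc3: +8 =268
r43=101011 pc4: +16 =284
r44=101100 pc3: +8 =292
r45=101101 pc4: +16 =308
r46=101110 pc4: +16 =324
r47=101111 pc5: +32 =356
r48=110000 pc2: +4 =360
r49=110001 pc3: +8 =368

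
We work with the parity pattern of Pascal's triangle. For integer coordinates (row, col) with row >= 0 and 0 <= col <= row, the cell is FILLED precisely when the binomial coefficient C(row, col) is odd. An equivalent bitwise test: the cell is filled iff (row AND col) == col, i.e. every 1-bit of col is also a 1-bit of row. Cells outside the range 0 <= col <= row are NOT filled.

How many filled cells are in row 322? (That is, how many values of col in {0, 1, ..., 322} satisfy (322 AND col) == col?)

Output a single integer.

322 in binary = 101000010
popcount(322) = number of 1-bits in 101000010 = 3
A col c satisfies (322 AND c) == c iff every set bit of c is also set in 322; each of the 3 set bits of 322 can independently be on or off in c.
count = 2^3 = 8

Answer: 8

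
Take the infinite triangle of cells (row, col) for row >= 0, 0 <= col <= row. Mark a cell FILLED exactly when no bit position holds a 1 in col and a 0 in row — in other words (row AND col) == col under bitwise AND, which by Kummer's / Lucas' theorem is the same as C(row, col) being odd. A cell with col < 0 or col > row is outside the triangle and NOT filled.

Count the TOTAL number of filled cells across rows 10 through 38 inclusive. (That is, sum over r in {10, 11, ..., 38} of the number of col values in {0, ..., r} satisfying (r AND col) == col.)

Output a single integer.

r10=1010 pc2: +4 =4
r11=1011 pc3: +8 =12
r12=1100 pc2: +4 =16
r13=1101 pc3: +8 =24
r14=1110 pc3: +8 =32
r15=1111 pc4: +16 =48
r16=10000 pc1: +2 =50
r17=10001 pc2: +4 =54
r18=10010 pc2: +4 =58
r19=10011 pc3: +8 =66
r20=10100 pc2: +4 =70
r21=10101 pc3: +8 =78
r22=10110 pc3: +8 =86
r23=10111 pc4: +16 =102
r24=11000 pc2: +4 =106
r25=11001 pc3: +8 =114
r26=11010 pc3: +8 =122
r27=11011 pc4: +16 =138
r28=11100 pc3: +8 =146
r29=11101 pc4: +16 =162
r30=11110 pc4: +16 =178
r31=11111 pc5: +32 =210
r32=100000 pc1: +2 =212
r33=100001 pc2: +4 =216
r34=100010 pc2: +4 =220
r35=100011 pc3: +8 =228
r36=100100 pc2: +4 =232
r37=100101 pc3: +8 =240
r38=100110 pc3: +8 =248

Answer: 248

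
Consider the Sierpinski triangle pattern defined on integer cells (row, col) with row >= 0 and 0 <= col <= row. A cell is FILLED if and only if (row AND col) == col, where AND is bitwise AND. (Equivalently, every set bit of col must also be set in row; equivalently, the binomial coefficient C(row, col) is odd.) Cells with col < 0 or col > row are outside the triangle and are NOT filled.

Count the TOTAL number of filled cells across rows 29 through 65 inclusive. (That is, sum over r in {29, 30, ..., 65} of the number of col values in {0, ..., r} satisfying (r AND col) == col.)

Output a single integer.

r29=11101 pc4: +16 =16
r30=11110 pc4: +16 =32
r31=11111 pc5: +32 =64
r32=100000 pc1: +2 =66
r33=100001 pc2: +4 =70
r34=100010 pc2: +4 =74
r35=100011 pc3: +8 =82
r36=100100 pc2: +4 =86
r37=100101 pc3: +8 =94
r38=100110 pc3: +8 =102
r39=100111 pc4: +16 =118
r40=101000 pc2: +4 =122
r41=101001 pc3: +8 =130
r42=101010 pc3: +8 =138
r43=101011 pc4: +16 =154
r44=101100 pc3: +8 =162
r45=101101 pc4: +16 =178
r46=101110 pc4: +16 =194
r47=101111 pc5: +32 =226
r48=110000 pc2: +4 =230
r49=110001 pc3: +8 =238
r50=110010 pc3: +8 =246
r51=110011 pc4: +16 =262
r52=110100 pc3: +8 =270
r53=110101 pc4: +16 =286
r54=110110 pc4: +16 =302
r55=110111 pc5: +32 =334
r56=111000 pc3: +8 =342
r57=111001 pc4: +16 =358
r58=111010 pc4: +16 =374
r59=111011 pc5: +32 =406
r60=111100 pc4: +16 =422
r61=111101 pc5: +32 =454
r62=111110 pc5: +32 =486
r63=111111 pc6: +64 =550
r64=1000000 pc1: +2 =552
r65=1000001 pc2: +4 =556

Answer: 556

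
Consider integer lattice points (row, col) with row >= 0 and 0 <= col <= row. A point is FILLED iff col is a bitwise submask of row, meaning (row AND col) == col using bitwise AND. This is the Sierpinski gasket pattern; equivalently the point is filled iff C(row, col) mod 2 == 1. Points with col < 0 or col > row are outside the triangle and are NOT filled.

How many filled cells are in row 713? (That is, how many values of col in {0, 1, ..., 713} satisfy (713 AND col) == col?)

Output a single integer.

713 in binary = 1011001001
popcount(713) = number of 1-bits in 1011001001 = 5
A col c satisfies (713 AND c) == c iff every set bit of c is also set in 713; each of the 5 set bits of 713 can independently be on or off in c.
count = 2^5 = 32

Answer: 32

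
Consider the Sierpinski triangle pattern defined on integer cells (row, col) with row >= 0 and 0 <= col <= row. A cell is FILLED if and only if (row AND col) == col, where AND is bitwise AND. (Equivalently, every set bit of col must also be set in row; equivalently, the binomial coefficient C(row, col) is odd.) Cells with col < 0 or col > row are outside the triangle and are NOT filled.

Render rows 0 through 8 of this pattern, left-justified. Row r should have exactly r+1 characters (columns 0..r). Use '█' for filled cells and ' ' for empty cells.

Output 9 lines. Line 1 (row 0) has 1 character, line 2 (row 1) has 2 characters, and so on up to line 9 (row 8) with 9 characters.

Answer: █
██
█ █
████
█   █
██  ██
█ █ █ █
████████
█       █

Derivation:
r0=0: █
r1=1: ██
r2=10: █ █
r3=11: ████
r4=100: █   █
r5=101: ██  ██
r6=110: █ █ █ █
r7=111: ████████
r8=1000: █       █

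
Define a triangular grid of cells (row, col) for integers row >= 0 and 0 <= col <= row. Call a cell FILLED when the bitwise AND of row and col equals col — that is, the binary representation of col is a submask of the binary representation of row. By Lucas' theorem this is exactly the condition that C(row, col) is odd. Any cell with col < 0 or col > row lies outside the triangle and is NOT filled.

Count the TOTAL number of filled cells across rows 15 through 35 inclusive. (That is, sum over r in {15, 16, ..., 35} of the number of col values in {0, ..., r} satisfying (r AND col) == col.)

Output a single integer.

Answer: 196

Derivation:
r15=1111 pc4: +16 =16
r16=10000 pc1: +2 =18
r17=10001 pc2: +4 =22
r18=10010 pc2: +4 =26
r19=10011 pc3: +8 =34
r20=10100 pc2: +4 =38
r21=10101 pc3: +8 =46
r22=10110 pc3: +8 =54
r23=10111 pc4: +16 =70
r24=11000 pc2: +4 =74
r25=11001 pc3: +8 =82
r26=11010 pc3: +8 =90
r27=11011 pc4: +16 =106
r28=11100 pc3: +8 =114
r29=11101 pc4: +16 =130
r30=11110 pc4: +16 =146
r31=11111 pc5: +32 =178
r32=100000 pc1: +2 =180
r33=100001 pc2: +4 =184
r34=100010 pc2: +4 =188
r35=100011 pc3: +8 =196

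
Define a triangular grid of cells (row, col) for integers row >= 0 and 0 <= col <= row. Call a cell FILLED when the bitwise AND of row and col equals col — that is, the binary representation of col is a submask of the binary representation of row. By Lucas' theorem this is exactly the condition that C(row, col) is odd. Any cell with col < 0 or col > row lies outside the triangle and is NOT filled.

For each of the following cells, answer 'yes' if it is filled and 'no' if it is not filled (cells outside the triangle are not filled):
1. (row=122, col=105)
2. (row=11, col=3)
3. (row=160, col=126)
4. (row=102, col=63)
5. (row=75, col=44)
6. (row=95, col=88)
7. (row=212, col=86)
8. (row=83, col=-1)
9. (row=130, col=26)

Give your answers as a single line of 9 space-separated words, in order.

Answer: no yes no no no yes no no no

Derivation:
(122,105): row=0b1111010, col=0b1101001, row AND col = 0b1101000 = 104; 104 != 105 -> empty
(11,3): row=0b1011, col=0b11, row AND col = 0b11 = 3; 3 == 3 -> filled
(160,126): row=0b10100000, col=0b1111110, row AND col = 0b100000 = 32; 32 != 126 -> empty
(102,63): row=0b1100110, col=0b111111, row AND col = 0b100110 = 38; 38 != 63 -> empty
(75,44): row=0b1001011, col=0b101100, row AND col = 0b1000 = 8; 8 != 44 -> empty
(95,88): row=0b1011111, col=0b1011000, row AND col = 0b1011000 = 88; 88 == 88 -> filled
(212,86): row=0b11010100, col=0b1010110, row AND col = 0b1010100 = 84; 84 != 86 -> empty
(83,-1): col outside [0, 83] -> not filled
(130,26): row=0b10000010, col=0b11010, row AND col = 0b10 = 2; 2 != 26 -> empty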